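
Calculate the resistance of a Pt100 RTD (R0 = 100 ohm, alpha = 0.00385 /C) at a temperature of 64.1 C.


The RTD equation: Rt = R0 * (1 + alpha * T).
Rt = 100 * (1 + 0.00385 * 64.1)
Rt = 100 * (1 + 0.246785)
Rt = 100 * 1.246785
Rt = 124.678 ohm

124.678 ohm


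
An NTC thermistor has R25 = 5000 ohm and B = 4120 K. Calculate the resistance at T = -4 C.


NTC thermistor equation: Rt = R25 * exp(B * (1/T - 1/T25)).
T in Kelvin: 269.15 K, T25 = 298.15 K
1/T - 1/T25 = 1/269.15 - 1/298.15 = 0.00036138
B * (1/T - 1/T25) = 4120 * 0.00036138 = 1.4889
Rt = 5000 * exp(1.4889) = 22161.1 ohm

22161.1 ohm


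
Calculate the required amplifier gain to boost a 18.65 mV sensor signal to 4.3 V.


Gain = Vout / Vin (converting to same units).
G = 4.3 V / 18.65 mV
G = 4300.0 mV / 18.65 mV
G = 230.56

230.56


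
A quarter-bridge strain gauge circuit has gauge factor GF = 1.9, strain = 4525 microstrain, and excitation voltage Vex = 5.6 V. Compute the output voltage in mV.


Quarter bridge output: Vout = (GF * epsilon * Vex) / 4.
Vout = (1.9 * 4525e-6 * 5.6) / 4
Vout = 0.048146 / 4 V
Vout = 0.0120365 V = 12.0365 mV

12.0365 mV


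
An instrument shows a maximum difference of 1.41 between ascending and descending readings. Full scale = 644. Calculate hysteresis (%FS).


Hysteresis = (max difference / full scale) * 100%.
H = (1.41 / 644) * 100
H = 0.219 %FS

0.219 %FS


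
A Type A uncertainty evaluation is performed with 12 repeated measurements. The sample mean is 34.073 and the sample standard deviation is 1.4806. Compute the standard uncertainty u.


The standard uncertainty for Type A evaluation is u = s / sqrt(n).
u = 1.4806 / sqrt(12)
u = 1.4806 / 3.4641
u = 0.4274

0.4274


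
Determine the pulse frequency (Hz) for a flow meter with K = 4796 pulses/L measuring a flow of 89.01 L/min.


Frequency = K * Q / 60 (converting L/min to L/s).
f = 4796 * 89.01 / 60
f = 426891.96 / 60
f = 7114.87 Hz

7114.87 Hz


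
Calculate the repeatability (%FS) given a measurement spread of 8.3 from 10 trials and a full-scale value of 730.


Repeatability = (spread / full scale) * 100%.
R = (8.3 / 730) * 100
R = 1.137 %FS

1.137 %FS


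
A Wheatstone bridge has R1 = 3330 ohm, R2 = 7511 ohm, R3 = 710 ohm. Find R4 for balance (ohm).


At balance: R1*R4 = R2*R3, so R4 = R2*R3/R1.
R4 = 7511 * 710 / 3330
R4 = 5332810 / 3330
R4 = 1601.44 ohm

1601.44 ohm


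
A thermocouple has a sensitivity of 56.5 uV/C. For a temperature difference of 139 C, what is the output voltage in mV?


The thermocouple output V = sensitivity * dT.
V = 56.5 uV/C * 139 C
V = 7853.5 uV
V = 7.854 mV

7.854 mV


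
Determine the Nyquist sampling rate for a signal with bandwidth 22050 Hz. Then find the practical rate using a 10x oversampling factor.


By Nyquist theorem, fs_min = 2 * fmax.
fs_min = 2 * 22050 = 44100 Hz
Practical rate = 10 * fs_min = 10 * 44100 = 441000 Hz

fs_min = 44100 Hz, fs_practical = 441000 Hz


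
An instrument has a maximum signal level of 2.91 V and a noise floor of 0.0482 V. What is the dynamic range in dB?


Dynamic range = 20 * log10(Vmax / Vnoise).
DR = 20 * log10(2.91 / 0.0482)
DR = 20 * log10(60.37)
DR = 35.62 dB

35.62 dB


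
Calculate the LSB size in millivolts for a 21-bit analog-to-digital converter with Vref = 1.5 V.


The resolution (LSB) of an ADC is Vref / 2^n.
LSB = 1.5 / 2^21
LSB = 1.5 / 2097152
LSB = 7.2e-07 V = 0.00071526 mV

0.00071526 mV


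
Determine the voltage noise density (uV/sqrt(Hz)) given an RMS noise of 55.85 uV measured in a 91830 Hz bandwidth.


Noise spectral density = Vrms / sqrt(BW).
NSD = 55.85 / sqrt(91830)
NSD = 55.85 / 303.0347
NSD = 0.1843 uV/sqrt(Hz)

0.1843 uV/sqrt(Hz)


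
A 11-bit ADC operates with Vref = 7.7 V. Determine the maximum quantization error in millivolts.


The maximum quantization error is +/- LSB/2.
LSB = Vref / 2^n = 7.7 / 2048 = 0.00375977 V
Max error = LSB / 2 = 0.00375977 / 2 = 0.00187988 V
Max error = 1.8799 mV

1.8799 mV


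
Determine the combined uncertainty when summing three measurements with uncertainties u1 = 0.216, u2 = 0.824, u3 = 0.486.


For a sum of independent quantities, uc = sqrt(u1^2 + u2^2 + u3^2).
uc = sqrt(0.216^2 + 0.824^2 + 0.486^2)
uc = sqrt(0.046656 + 0.678976 + 0.236196)
uc = 0.9807

0.9807


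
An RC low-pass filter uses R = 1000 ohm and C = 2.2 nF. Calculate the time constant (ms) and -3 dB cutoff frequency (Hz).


Time constant: tau = R * C.
tau = 1000 * 2.20e-09 = 2.2e-06 s
tau = 0.0022 ms
Cutoff frequency: fc = 1 / (2*pi*R*C).
fc = 1 / (2*pi*2.2e-06) = 72343.16 Hz

tau = 0.0022 ms, fc = 72343.16 Hz


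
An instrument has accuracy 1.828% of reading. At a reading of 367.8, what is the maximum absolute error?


Absolute error = (accuracy% / 100) * reading.
Error = (1.828 / 100) * 367.8
Error = 0.01828 * 367.8
Error = 6.7234

6.7234


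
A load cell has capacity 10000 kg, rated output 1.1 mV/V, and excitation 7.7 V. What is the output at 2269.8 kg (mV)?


Vout = rated_output * Vex * (load / capacity).
Vout = 1.1 * 7.7 * (2269.8 / 10000)
Vout = 1.1 * 7.7 * 0.22698
Vout = 1.923 mV

1.923 mV


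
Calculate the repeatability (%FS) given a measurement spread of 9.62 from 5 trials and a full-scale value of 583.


Repeatability = (spread / full scale) * 100%.
R = (9.62 / 583) * 100
R = 1.65 %FS

1.65 %FS


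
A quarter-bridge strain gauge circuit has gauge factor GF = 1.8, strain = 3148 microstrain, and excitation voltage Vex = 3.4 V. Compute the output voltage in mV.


Quarter bridge output: Vout = (GF * epsilon * Vex) / 4.
Vout = (1.8 * 3148e-6 * 3.4) / 4
Vout = 0.01926576 / 4 V
Vout = 0.00481644 V = 4.8164 mV

4.8164 mV


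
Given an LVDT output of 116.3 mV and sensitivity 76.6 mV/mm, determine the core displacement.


Displacement = Vout / sensitivity.
d = 116.3 / 76.6
d = 1.518 mm

1.518 mm


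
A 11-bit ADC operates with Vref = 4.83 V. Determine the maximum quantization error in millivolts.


The maximum quantization error is +/- LSB/2.
LSB = Vref / 2^n = 4.83 / 2048 = 0.0023584 V
Max error = LSB / 2 = 0.0023584 / 2 = 0.0011792 V
Max error = 1.1792 mV

1.1792 mV


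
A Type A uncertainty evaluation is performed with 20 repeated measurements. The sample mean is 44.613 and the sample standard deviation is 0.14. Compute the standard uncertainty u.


The standard uncertainty for Type A evaluation is u = s / sqrt(n).
u = 0.14 / sqrt(20)
u = 0.14 / 4.4721
u = 0.0313

0.0313


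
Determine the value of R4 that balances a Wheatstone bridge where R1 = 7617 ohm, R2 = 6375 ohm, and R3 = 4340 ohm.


At balance: R1*R4 = R2*R3, so R4 = R2*R3/R1.
R4 = 6375 * 4340 / 7617
R4 = 27667500 / 7617
R4 = 3632.34 ohm

3632.34 ohm


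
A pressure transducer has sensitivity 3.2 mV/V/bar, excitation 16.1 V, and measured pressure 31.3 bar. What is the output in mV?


Output = sensitivity * Vex * P.
Vout = 3.2 * 16.1 * 31.3
Vout = 51.52 * 31.3
Vout = 1612.58 mV

1612.58 mV


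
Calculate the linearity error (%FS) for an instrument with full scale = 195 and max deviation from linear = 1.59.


Linearity error = (max deviation / full scale) * 100%.
Linearity = (1.59 / 195) * 100
Linearity = 0.815 %FS

0.815 %FS


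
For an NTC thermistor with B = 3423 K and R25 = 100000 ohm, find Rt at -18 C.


NTC thermistor equation: Rt = R25 * exp(B * (1/T - 1/T25)).
T in Kelvin: 255.15 K, T25 = 298.15 K
1/T - 1/T25 = 1/255.15 - 1/298.15 = 0.00056525
B * (1/T - 1/T25) = 3423 * 0.00056525 = 1.9348
Rt = 100000 * exp(1.9348) = 692293.4 ohm

692293.4 ohm


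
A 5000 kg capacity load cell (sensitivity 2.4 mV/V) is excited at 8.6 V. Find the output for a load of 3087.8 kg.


Vout = rated_output * Vex * (load / capacity).
Vout = 2.4 * 8.6 * (3087.8 / 5000)
Vout = 2.4 * 8.6 * 0.61756
Vout = 12.746 mV

12.746 mV


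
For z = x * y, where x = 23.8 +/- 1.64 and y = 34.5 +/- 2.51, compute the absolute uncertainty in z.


For a product z = x*y, the relative uncertainty is:
uz/z = sqrt((ux/x)^2 + (uy/y)^2)
Relative uncertainties: ux/x = 1.64/23.8 = 0.068908
uy/y = 2.51/34.5 = 0.072754
z = 23.8 * 34.5 = 821.1
uz = 821.1 * sqrt(0.068908^2 + 0.072754^2) = 82.28

82.28


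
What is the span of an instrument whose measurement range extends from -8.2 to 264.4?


Span = upper range - lower range.
Span = 264.4 - (-8.2)
Span = 272.6

272.6


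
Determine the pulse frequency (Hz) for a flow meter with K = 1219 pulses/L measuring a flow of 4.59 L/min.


Frequency = K * Q / 60 (converting L/min to L/s).
f = 1219 * 4.59 / 60
f = 5595.21 / 60
f = 93.25 Hz

93.25 Hz


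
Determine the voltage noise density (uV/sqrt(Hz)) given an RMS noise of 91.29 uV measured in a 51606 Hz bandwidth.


Noise spectral density = Vrms / sqrt(BW).
NSD = 91.29 / sqrt(51606)
NSD = 91.29 / 227.1695
NSD = 0.4019 uV/sqrt(Hz)

0.4019 uV/sqrt(Hz)


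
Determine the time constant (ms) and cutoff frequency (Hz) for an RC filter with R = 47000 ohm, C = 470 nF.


Time constant: tau = R * C.
tau = 47000 * 4.70e-07 = 0.02209 s
tau = 22.09 ms
Cutoff frequency: fc = 1 / (2*pi*R*C).
fc = 1 / (2*pi*0.02209) = 7.2 Hz

tau = 22.09 ms, fc = 7.2 Hz


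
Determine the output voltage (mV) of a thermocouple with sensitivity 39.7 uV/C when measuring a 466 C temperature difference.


The thermocouple output V = sensitivity * dT.
V = 39.7 uV/C * 466 C
V = 18500.2 uV
V = 18.5 mV

18.5 mV


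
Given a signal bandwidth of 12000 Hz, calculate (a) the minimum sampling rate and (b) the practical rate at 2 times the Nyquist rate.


By Nyquist theorem, fs_min = 2 * fmax.
fs_min = 2 * 12000 = 24000 Hz
Practical rate = 2 * fs_min = 2 * 24000 = 48000 Hz

fs_min = 24000 Hz, fs_practical = 48000 Hz


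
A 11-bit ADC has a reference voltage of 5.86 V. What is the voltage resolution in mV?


The resolution (LSB) of an ADC is Vref / 2^n.
LSB = 5.86 / 2^11
LSB = 5.86 / 2048
LSB = 0.00286133 V = 2.86132812 mV

2.86132812 mV


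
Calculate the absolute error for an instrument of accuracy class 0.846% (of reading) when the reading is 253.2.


Absolute error = (accuracy% / 100) * reading.
Error = (0.846 / 100) * 253.2
Error = 0.00846 * 253.2
Error = 2.1421

2.1421


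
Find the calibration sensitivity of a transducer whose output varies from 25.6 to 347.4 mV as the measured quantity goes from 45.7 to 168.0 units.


Sensitivity = (y2 - y1) / (x2 - x1).
S = (347.4 - 25.6) / (168.0 - 45.7)
S = 321.8 / 122.3
S = 2.6312 mV/unit

2.6312 mV/unit


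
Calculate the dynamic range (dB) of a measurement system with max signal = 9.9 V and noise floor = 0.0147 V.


Dynamic range = 20 * log10(Vmax / Vnoise).
DR = 20 * log10(9.9 / 0.0147)
DR = 20 * log10(673.47)
DR = 56.57 dB

56.57 dB


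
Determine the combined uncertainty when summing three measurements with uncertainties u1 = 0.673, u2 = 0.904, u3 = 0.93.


For a sum of independent quantities, uc = sqrt(u1^2 + u2^2 + u3^2).
uc = sqrt(0.673^2 + 0.904^2 + 0.93^2)
uc = sqrt(0.452929 + 0.817216 + 0.8649)
uc = 1.4612

1.4612


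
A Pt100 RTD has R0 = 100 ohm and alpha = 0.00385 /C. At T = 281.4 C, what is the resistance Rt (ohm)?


The RTD equation: Rt = R0 * (1 + alpha * T).
Rt = 100 * (1 + 0.00385 * 281.4)
Rt = 100 * (1 + 1.08339)
Rt = 100 * 2.08339
Rt = 208.339 ohm

208.339 ohm


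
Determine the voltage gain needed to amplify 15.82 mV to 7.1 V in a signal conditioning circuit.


Gain = Vout / Vin (converting to same units).
G = 7.1 V / 15.82 mV
G = 7100.0 mV / 15.82 mV
G = 448.8

448.8


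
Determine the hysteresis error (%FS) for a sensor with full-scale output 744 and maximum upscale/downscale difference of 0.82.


Hysteresis = (max difference / full scale) * 100%.
H = (0.82 / 744) * 100
H = 0.11 %FS

0.11 %FS


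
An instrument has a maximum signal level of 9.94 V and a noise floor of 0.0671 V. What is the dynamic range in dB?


Dynamic range = 20 * log10(Vmax / Vnoise).
DR = 20 * log10(9.94 / 0.0671)
DR = 20 * log10(148.14)
DR = 43.41 dB

43.41 dB


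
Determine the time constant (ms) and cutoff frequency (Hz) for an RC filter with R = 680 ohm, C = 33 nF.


Time constant: tau = R * C.
tau = 680 * 3.30e-08 = 2.244e-05 s
tau = 0.0224 ms
Cutoff frequency: fc = 1 / (2*pi*R*C).
fc = 1 / (2*pi*2.244e-05) = 7092.47 Hz

tau = 0.0224 ms, fc = 7092.47 Hz


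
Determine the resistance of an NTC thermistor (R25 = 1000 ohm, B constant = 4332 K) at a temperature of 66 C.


NTC thermistor equation: Rt = R25 * exp(B * (1/T - 1/T25)).
T in Kelvin: 339.15 K, T25 = 298.15 K
1/T - 1/T25 = 1/339.15 - 1/298.15 = -0.00040547
B * (1/T - 1/T25) = 4332 * -0.00040547 = -1.7565
Rt = 1000 * exp(-1.7565) = 172.6 ohm

172.6 ohm


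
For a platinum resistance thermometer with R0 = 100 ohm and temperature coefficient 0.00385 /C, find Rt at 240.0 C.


The RTD equation: Rt = R0 * (1 + alpha * T).
Rt = 100 * (1 + 0.00385 * 240.0)
Rt = 100 * (1 + 0.924)
Rt = 100 * 1.924
Rt = 192.4 ohm

192.4 ohm


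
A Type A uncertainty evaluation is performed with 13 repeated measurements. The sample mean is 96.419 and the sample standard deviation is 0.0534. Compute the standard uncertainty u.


The standard uncertainty for Type A evaluation is u = s / sqrt(n).
u = 0.0534 / sqrt(13)
u = 0.0534 / 3.6056
u = 0.0148

0.0148


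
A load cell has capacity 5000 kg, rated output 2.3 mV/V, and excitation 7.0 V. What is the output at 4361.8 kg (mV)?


Vout = rated_output * Vex * (load / capacity).
Vout = 2.3 * 7.0 * (4361.8 / 5000)
Vout = 2.3 * 7.0 * 0.87236
Vout = 14.045 mV

14.045 mV


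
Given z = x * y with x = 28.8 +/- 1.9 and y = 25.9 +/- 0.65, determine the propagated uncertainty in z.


For a product z = x*y, the relative uncertainty is:
uz/z = sqrt((ux/x)^2 + (uy/y)^2)
Relative uncertainties: ux/x = 1.9/28.8 = 0.065972
uy/y = 0.65/25.9 = 0.025097
z = 28.8 * 25.9 = 745.9
uz = 745.9 * sqrt(0.065972^2 + 0.025097^2) = 52.65

52.65


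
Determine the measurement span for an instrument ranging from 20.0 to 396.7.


Span = upper range - lower range.
Span = 396.7 - (20.0)
Span = 376.7

376.7


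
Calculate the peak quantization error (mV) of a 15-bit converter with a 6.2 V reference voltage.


The maximum quantization error is +/- LSB/2.
LSB = Vref / 2^n = 6.2 / 32768 = 0.00018921 V
Max error = LSB / 2 = 0.00018921 / 2 = 9.46e-05 V
Max error = 0.0946 mV

0.0946 mV


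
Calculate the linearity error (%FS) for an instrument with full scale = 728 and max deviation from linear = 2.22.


Linearity error = (max deviation / full scale) * 100%.
Linearity = (2.22 / 728) * 100
Linearity = 0.305 %FS

0.305 %FS


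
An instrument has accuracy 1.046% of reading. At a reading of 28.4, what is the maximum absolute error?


Absolute error = (accuracy% / 100) * reading.
Error = (1.046 / 100) * 28.4
Error = 0.01046 * 28.4
Error = 0.2971

0.2971


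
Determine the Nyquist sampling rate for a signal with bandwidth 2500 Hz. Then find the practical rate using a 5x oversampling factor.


By Nyquist theorem, fs_min = 2 * fmax.
fs_min = 2 * 2500 = 5000 Hz
Practical rate = 5 * fs_min = 5 * 5000 = 25000 Hz

fs_min = 5000 Hz, fs_practical = 25000 Hz


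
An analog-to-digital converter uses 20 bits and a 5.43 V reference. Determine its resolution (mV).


The resolution (LSB) of an ADC is Vref / 2^n.
LSB = 5.43 / 2^20
LSB = 5.43 / 1048576
LSB = 5.18e-06 V = 0.00517845 mV

0.00517845 mV


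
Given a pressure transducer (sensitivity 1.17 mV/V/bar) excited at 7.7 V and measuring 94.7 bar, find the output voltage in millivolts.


Output = sensitivity * Vex * P.
Vout = 1.17 * 7.7 * 94.7
Vout = 9.009 * 94.7
Vout = 853.15 mV

853.15 mV


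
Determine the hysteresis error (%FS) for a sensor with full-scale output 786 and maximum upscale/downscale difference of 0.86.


Hysteresis = (max difference / full scale) * 100%.
H = (0.86 / 786) * 100
H = 0.109 %FS

0.109 %FS


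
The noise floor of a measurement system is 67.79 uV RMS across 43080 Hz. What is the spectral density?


Noise spectral density = Vrms / sqrt(BW).
NSD = 67.79 / sqrt(43080)
NSD = 67.79 / 207.5572
NSD = 0.3266 uV/sqrt(Hz)

0.3266 uV/sqrt(Hz)


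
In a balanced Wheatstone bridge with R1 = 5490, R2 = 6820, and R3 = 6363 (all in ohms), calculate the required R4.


At balance: R1*R4 = R2*R3, so R4 = R2*R3/R1.
R4 = 6820 * 6363 / 5490
R4 = 43395660 / 5490
R4 = 7904.49 ohm

7904.49 ohm


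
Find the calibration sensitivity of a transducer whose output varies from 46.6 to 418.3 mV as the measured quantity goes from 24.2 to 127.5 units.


Sensitivity = (y2 - y1) / (x2 - x1).
S = (418.3 - 46.6) / (127.5 - 24.2)
S = 371.7 / 103.3
S = 3.5983 mV/unit

3.5983 mV/unit


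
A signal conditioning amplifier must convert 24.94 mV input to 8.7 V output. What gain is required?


Gain = Vout / Vin (converting to same units).
G = 8.7 V / 24.94 mV
G = 8700.0 mV / 24.94 mV
G = 348.84

348.84


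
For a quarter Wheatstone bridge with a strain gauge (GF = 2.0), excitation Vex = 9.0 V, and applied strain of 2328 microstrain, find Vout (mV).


Quarter bridge output: Vout = (GF * epsilon * Vex) / 4.
Vout = (2.0 * 2328e-6 * 9.0) / 4
Vout = 0.041904 / 4 V
Vout = 0.010476 V = 10.476 mV

10.476 mV


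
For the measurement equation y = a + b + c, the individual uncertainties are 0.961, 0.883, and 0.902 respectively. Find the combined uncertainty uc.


For a sum of independent quantities, uc = sqrt(u1^2 + u2^2 + u3^2).
uc = sqrt(0.961^2 + 0.883^2 + 0.902^2)
uc = sqrt(0.923521 + 0.779689 + 0.813604)
uc = 1.5864

1.5864


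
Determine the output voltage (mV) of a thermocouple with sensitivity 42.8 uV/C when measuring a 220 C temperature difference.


The thermocouple output V = sensitivity * dT.
V = 42.8 uV/C * 220 C
V = 9416.0 uV
V = 9.416 mV

9.416 mV


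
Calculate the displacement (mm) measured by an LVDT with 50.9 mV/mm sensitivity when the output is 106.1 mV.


Displacement = Vout / sensitivity.
d = 106.1 / 50.9
d = 2.084 mm

2.084 mm


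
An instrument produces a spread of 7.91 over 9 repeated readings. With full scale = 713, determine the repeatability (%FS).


Repeatability = (spread / full scale) * 100%.
R = (7.91 / 713) * 100
R = 1.109 %FS

1.109 %FS


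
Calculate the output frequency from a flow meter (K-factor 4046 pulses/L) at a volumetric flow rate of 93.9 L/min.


Frequency = K * Q / 60 (converting L/min to L/s).
f = 4046 * 93.9 / 60
f = 379919.4 / 60
f = 6331.99 Hz

6331.99 Hz


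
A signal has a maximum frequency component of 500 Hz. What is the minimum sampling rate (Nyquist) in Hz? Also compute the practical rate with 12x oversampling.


By Nyquist theorem, fs_min = 2 * fmax.
fs_min = 2 * 500 = 1000 Hz
Practical rate = 12 * fs_min = 12 * 1000 = 12000 Hz

fs_min = 1000 Hz, fs_practical = 12000 Hz


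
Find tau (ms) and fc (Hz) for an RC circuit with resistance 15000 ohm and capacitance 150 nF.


Time constant: tau = R * C.
tau = 15000 * 1.50e-07 = 0.00225 s
tau = 2.25 ms
Cutoff frequency: fc = 1 / (2*pi*R*C).
fc = 1 / (2*pi*0.00225) = 70.74 Hz

tau = 2.25 ms, fc = 70.74 Hz


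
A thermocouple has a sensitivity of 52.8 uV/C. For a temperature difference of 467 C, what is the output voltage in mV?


The thermocouple output V = sensitivity * dT.
V = 52.8 uV/C * 467 C
V = 24657.6 uV
V = 24.658 mV

24.658 mV


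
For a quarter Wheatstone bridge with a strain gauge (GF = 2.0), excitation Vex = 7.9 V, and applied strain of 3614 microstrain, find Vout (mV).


Quarter bridge output: Vout = (GF * epsilon * Vex) / 4.
Vout = (2.0 * 3614e-6 * 7.9) / 4
Vout = 0.0571012 / 4 V
Vout = 0.0142753 V = 14.2753 mV

14.2753 mV


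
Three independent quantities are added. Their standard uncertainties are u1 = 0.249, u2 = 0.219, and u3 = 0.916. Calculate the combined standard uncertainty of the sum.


For a sum of independent quantities, uc = sqrt(u1^2 + u2^2 + u3^2).
uc = sqrt(0.249^2 + 0.219^2 + 0.916^2)
uc = sqrt(0.062001 + 0.047961 + 0.839056)
uc = 0.9742

0.9742


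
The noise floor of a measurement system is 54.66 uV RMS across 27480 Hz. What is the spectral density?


Noise spectral density = Vrms / sqrt(BW).
NSD = 54.66 / sqrt(27480)
NSD = 54.66 / 165.7709
NSD = 0.3297 uV/sqrt(Hz)

0.3297 uV/sqrt(Hz)


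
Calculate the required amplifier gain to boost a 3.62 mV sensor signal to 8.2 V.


Gain = Vout / Vin (converting to same units).
G = 8.2 V / 3.62 mV
G = 8200.0 mV / 3.62 mV
G = 2265.19

2265.19


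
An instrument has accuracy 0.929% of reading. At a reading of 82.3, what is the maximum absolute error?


Absolute error = (accuracy% / 100) * reading.
Error = (0.929 / 100) * 82.3
Error = 0.00929 * 82.3
Error = 0.7646

0.7646


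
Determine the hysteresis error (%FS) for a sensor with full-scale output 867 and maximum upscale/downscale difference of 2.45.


Hysteresis = (max difference / full scale) * 100%.
H = (2.45 / 867) * 100
H = 0.283 %FS

0.283 %FS


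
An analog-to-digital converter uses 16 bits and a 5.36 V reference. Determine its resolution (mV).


The resolution (LSB) of an ADC is Vref / 2^n.
LSB = 5.36 / 2^16
LSB = 5.36 / 65536
LSB = 8.179e-05 V = 0.08178711 mV

0.08178711 mV


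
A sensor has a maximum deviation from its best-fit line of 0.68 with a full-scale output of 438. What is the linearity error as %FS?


Linearity error = (max deviation / full scale) * 100%.
Linearity = (0.68 / 438) * 100
Linearity = 0.155 %FS

0.155 %FS


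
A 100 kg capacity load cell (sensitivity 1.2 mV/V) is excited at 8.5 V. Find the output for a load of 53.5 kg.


Vout = rated_output * Vex * (load / capacity).
Vout = 1.2 * 8.5 * (53.5 / 100)
Vout = 1.2 * 8.5 * 0.535
Vout = 5.457 mV

5.457 mV


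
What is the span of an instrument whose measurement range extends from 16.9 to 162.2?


Span = upper range - lower range.
Span = 162.2 - (16.9)
Span = 145.3

145.3


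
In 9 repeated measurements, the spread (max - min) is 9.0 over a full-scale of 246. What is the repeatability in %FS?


Repeatability = (spread / full scale) * 100%.
R = (9.0 / 246) * 100
R = 3.659 %FS

3.659 %FS


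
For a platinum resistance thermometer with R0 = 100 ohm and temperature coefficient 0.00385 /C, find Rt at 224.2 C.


The RTD equation: Rt = R0 * (1 + alpha * T).
Rt = 100 * (1 + 0.00385 * 224.2)
Rt = 100 * (1 + 0.86317)
Rt = 100 * 1.86317
Rt = 186.317 ohm

186.317 ohm


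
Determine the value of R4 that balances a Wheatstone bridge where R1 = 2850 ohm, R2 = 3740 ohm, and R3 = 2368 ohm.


At balance: R1*R4 = R2*R3, so R4 = R2*R3/R1.
R4 = 3740 * 2368 / 2850
R4 = 8856320 / 2850
R4 = 3107.48 ohm

3107.48 ohm


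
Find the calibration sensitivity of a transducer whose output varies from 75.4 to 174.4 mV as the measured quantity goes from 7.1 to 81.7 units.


Sensitivity = (y2 - y1) / (x2 - x1).
S = (174.4 - 75.4) / (81.7 - 7.1)
S = 99.0 / 74.6
S = 1.3271 mV/unit

1.3271 mV/unit


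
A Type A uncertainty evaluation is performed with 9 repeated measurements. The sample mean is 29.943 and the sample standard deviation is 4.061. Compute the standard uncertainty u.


The standard uncertainty for Type A evaluation is u = s / sqrt(n).
u = 4.061 / sqrt(9)
u = 4.061 / 3.0
u = 1.3537

1.3537


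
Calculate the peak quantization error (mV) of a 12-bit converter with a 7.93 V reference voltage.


The maximum quantization error is +/- LSB/2.
LSB = Vref / 2^n = 7.93 / 4096 = 0.00193604 V
Max error = LSB / 2 = 0.00193604 / 2 = 0.00096802 V
Max error = 0.968 mV

0.968 mV


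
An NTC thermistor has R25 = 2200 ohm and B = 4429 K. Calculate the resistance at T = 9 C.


NTC thermistor equation: Rt = R25 * exp(B * (1/T - 1/T25)).
T in Kelvin: 282.15 K, T25 = 298.15 K
1/T - 1/T25 = 1/282.15 - 1/298.15 = 0.0001902
B * (1/T - 1/T25) = 4429 * 0.0001902 = 0.8424
Rt = 2200 * exp(0.8424) = 5108.2 ohm

5108.2 ohm


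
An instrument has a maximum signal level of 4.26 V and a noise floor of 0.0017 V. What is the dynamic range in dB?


Dynamic range = 20 * log10(Vmax / Vnoise).
DR = 20 * log10(4.26 / 0.0017)
DR = 20 * log10(2505.88)
DR = 67.98 dB

67.98 dB


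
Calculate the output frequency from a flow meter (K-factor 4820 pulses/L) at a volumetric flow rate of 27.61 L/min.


Frequency = K * Q / 60 (converting L/min to L/s).
f = 4820 * 27.61 / 60
f = 133080.2 / 60
f = 2218.0 Hz

2218.0 Hz


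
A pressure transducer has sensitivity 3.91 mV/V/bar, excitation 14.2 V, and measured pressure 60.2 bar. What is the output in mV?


Output = sensitivity * Vex * P.
Vout = 3.91 * 14.2 * 60.2
Vout = 55.522 * 60.2
Vout = 3342.42 mV

3342.42 mV


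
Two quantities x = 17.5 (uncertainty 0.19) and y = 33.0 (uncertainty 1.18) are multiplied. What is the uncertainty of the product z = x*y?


For a product z = x*y, the relative uncertainty is:
uz/z = sqrt((ux/x)^2 + (uy/y)^2)
Relative uncertainties: ux/x = 0.19/17.5 = 0.010857
uy/y = 1.18/33.0 = 0.035758
z = 17.5 * 33.0 = 577.5
uz = 577.5 * sqrt(0.010857^2 + 0.035758^2) = 21.581

21.581


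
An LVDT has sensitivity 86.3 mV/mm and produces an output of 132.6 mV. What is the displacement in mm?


Displacement = Vout / sensitivity.
d = 132.6 / 86.3
d = 1.537 mm

1.537 mm


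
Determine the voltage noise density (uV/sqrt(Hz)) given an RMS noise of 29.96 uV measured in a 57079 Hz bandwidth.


Noise spectral density = Vrms / sqrt(BW).
NSD = 29.96 / sqrt(57079)
NSD = 29.96 / 238.9121
NSD = 0.1254 uV/sqrt(Hz)

0.1254 uV/sqrt(Hz)


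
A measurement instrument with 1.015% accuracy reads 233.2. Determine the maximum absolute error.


Absolute error = (accuracy% / 100) * reading.
Error = (1.015 / 100) * 233.2
Error = 0.01015 * 233.2
Error = 2.367

2.367


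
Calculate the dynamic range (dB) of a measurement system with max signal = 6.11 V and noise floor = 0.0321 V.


Dynamic range = 20 * log10(Vmax / Vnoise).
DR = 20 * log10(6.11 / 0.0321)
DR = 20 * log10(190.34)
DR = 45.59 dB

45.59 dB


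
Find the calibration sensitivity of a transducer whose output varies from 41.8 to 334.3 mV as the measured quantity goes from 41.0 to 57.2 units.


Sensitivity = (y2 - y1) / (x2 - x1).
S = (334.3 - 41.8) / (57.2 - 41.0)
S = 292.5 / 16.2
S = 18.0556 mV/unit

18.0556 mV/unit


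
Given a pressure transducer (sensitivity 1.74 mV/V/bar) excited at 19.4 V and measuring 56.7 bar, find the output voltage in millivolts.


Output = sensitivity * Vex * P.
Vout = 1.74 * 19.4 * 56.7
Vout = 33.756 * 56.7
Vout = 1913.97 mV

1913.97 mV


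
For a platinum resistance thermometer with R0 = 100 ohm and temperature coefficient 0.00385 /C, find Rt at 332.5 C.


The RTD equation: Rt = R0 * (1 + alpha * T).
Rt = 100 * (1 + 0.00385 * 332.5)
Rt = 100 * (1 + 1.280125)
Rt = 100 * 2.280125
Rt = 228.012 ohm

228.012 ohm


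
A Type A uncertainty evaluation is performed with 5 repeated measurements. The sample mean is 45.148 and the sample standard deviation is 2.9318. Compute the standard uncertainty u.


The standard uncertainty for Type A evaluation is u = s / sqrt(n).
u = 2.9318 / sqrt(5)
u = 2.9318 / 2.2361
u = 1.3111

1.3111


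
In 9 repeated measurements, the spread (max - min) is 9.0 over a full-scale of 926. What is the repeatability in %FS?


Repeatability = (spread / full scale) * 100%.
R = (9.0 / 926) * 100
R = 0.972 %FS

0.972 %FS


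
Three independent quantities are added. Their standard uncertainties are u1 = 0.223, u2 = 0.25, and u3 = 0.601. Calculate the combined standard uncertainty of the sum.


For a sum of independent quantities, uc = sqrt(u1^2 + u2^2 + u3^2).
uc = sqrt(0.223^2 + 0.25^2 + 0.601^2)
uc = sqrt(0.049729 + 0.0625 + 0.361201)
uc = 0.6881

0.6881


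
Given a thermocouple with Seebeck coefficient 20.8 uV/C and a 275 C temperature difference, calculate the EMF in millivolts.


The thermocouple output V = sensitivity * dT.
V = 20.8 uV/C * 275 C
V = 5720.0 uV
V = 5.72 mV

5.72 mV


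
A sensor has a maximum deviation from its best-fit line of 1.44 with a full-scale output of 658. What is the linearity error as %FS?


Linearity error = (max deviation / full scale) * 100%.
Linearity = (1.44 / 658) * 100
Linearity = 0.219 %FS

0.219 %FS


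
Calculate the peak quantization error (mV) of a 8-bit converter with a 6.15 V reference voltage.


The maximum quantization error is +/- LSB/2.
LSB = Vref / 2^n = 6.15 / 256 = 0.02402344 V
Max error = LSB / 2 = 0.02402344 / 2 = 0.01201172 V
Max error = 12.0117 mV

12.0117 mV


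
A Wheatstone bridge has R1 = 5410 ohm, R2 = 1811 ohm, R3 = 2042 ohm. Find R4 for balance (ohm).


At balance: R1*R4 = R2*R3, so R4 = R2*R3/R1.
R4 = 1811 * 2042 / 5410
R4 = 3698062 / 5410
R4 = 683.56 ohm

683.56 ohm


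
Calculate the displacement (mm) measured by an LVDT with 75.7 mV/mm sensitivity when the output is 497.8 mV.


Displacement = Vout / sensitivity.
d = 497.8 / 75.7
d = 6.576 mm

6.576 mm


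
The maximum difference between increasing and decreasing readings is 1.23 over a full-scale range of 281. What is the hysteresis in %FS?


Hysteresis = (max difference / full scale) * 100%.
H = (1.23 / 281) * 100
H = 0.438 %FS

0.438 %FS


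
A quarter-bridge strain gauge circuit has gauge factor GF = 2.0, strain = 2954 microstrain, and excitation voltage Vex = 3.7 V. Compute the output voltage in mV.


Quarter bridge output: Vout = (GF * epsilon * Vex) / 4.
Vout = (2.0 * 2954e-6 * 3.7) / 4
Vout = 0.0218596 / 4 V
Vout = 0.0054649 V = 5.4649 mV

5.4649 mV


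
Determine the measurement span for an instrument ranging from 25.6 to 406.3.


Span = upper range - lower range.
Span = 406.3 - (25.6)
Span = 380.7

380.7


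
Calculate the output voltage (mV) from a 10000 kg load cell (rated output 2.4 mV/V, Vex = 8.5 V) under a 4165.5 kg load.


Vout = rated_output * Vex * (load / capacity).
Vout = 2.4 * 8.5 * (4165.5 / 10000)
Vout = 2.4 * 8.5 * 0.41655
Vout = 8.498 mV

8.498 mV


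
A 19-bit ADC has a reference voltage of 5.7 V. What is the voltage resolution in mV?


The resolution (LSB) of an ADC is Vref / 2^n.
LSB = 5.7 / 2^19
LSB = 5.7 / 524288
LSB = 1.087e-05 V = 0.01087189 mV

0.01087189 mV


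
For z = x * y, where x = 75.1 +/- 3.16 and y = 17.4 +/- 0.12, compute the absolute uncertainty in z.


For a product z = x*y, the relative uncertainty is:
uz/z = sqrt((ux/x)^2 + (uy/y)^2)
Relative uncertainties: ux/x = 3.16/75.1 = 0.042077
uy/y = 0.12/17.4 = 0.006897
z = 75.1 * 17.4 = 1306.7
uz = 1306.7 * sqrt(0.042077^2 + 0.006897^2) = 55.718

55.718


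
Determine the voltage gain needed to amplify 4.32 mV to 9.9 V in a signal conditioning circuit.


Gain = Vout / Vin (converting to same units).
G = 9.9 V / 4.32 mV
G = 9900.0 mV / 4.32 mV
G = 2291.67

2291.67


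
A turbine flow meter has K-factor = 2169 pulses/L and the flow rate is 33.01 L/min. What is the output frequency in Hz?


Frequency = K * Q / 60 (converting L/min to L/s).
f = 2169 * 33.01 / 60
f = 71598.69 / 60
f = 1193.31 Hz

1193.31 Hz


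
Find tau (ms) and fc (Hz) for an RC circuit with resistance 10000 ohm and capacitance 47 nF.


Time constant: tau = R * C.
tau = 10000 * 4.70e-08 = 0.00047 s
tau = 0.47 ms
Cutoff frequency: fc = 1 / (2*pi*R*C).
fc = 1 / (2*pi*0.00047) = 338.63 Hz

tau = 0.47 ms, fc = 338.63 Hz


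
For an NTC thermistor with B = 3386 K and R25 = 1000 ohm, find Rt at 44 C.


NTC thermistor equation: Rt = R25 * exp(B * (1/T - 1/T25)).
T in Kelvin: 317.15 K, T25 = 298.15 K
1/T - 1/T25 = 1/317.15 - 1/298.15 = -0.00020093
B * (1/T - 1/T25) = 3386 * -0.00020093 = -0.6804
Rt = 1000 * exp(-0.6804) = 506.4 ohm

506.4 ohm


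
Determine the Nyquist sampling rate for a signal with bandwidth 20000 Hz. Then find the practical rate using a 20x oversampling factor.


By Nyquist theorem, fs_min = 2 * fmax.
fs_min = 2 * 20000 = 40000 Hz
Practical rate = 20 * fs_min = 20 * 40000 = 800000 Hz

fs_min = 40000 Hz, fs_practical = 800000 Hz


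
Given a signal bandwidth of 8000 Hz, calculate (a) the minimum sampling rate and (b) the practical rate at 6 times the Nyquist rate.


By Nyquist theorem, fs_min = 2 * fmax.
fs_min = 2 * 8000 = 16000 Hz
Practical rate = 6 * fs_min = 6 * 16000 = 96000 Hz

fs_min = 16000 Hz, fs_practical = 96000 Hz


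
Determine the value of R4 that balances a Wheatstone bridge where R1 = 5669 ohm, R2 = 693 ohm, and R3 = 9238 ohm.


At balance: R1*R4 = R2*R3, so R4 = R2*R3/R1.
R4 = 693 * 9238 / 5669
R4 = 6401934 / 5669
R4 = 1129.29 ohm

1129.29 ohm


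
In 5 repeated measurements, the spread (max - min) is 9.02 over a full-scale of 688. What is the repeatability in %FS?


Repeatability = (spread / full scale) * 100%.
R = (9.02 / 688) * 100
R = 1.311 %FS

1.311 %FS


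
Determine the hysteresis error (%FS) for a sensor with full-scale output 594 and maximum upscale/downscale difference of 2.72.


Hysteresis = (max difference / full scale) * 100%.
H = (2.72 / 594) * 100
H = 0.458 %FS

0.458 %FS


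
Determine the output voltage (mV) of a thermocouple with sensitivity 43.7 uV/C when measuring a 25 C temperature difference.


The thermocouple output V = sensitivity * dT.
V = 43.7 uV/C * 25 C
V = 1092.5 uV
V = 1.093 mV

1.093 mV


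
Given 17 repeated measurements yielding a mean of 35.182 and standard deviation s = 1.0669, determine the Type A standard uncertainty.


The standard uncertainty for Type A evaluation is u = s / sqrt(n).
u = 1.0669 / sqrt(17)
u = 1.0669 / 4.1231
u = 0.2588

0.2588


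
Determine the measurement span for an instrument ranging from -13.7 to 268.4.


Span = upper range - lower range.
Span = 268.4 - (-13.7)
Span = 282.1

282.1


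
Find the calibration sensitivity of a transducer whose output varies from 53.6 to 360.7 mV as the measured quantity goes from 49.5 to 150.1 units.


Sensitivity = (y2 - y1) / (x2 - x1).
S = (360.7 - 53.6) / (150.1 - 49.5)
S = 307.1 / 100.6
S = 3.0527 mV/unit

3.0527 mV/unit


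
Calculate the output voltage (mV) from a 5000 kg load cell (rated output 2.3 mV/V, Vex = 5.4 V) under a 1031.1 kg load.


Vout = rated_output * Vex * (load / capacity).
Vout = 2.3 * 5.4 * (1031.1 / 5000)
Vout = 2.3 * 5.4 * 0.20622
Vout = 2.561 mV

2.561 mV


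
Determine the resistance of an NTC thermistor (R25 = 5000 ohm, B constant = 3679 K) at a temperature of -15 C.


NTC thermistor equation: Rt = R25 * exp(B * (1/T - 1/T25)).
T in Kelvin: 258.15 K, T25 = 298.15 K
1/T - 1/T25 = 1/258.15 - 1/298.15 = 0.0005197
B * (1/T - 1/T25) = 3679 * 0.0005197 = 1.912
Rt = 5000 * exp(1.912) = 33832.3 ohm

33832.3 ohm


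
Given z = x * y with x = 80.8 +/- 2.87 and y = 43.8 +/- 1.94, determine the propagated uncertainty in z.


For a product z = x*y, the relative uncertainty is:
uz/z = sqrt((ux/x)^2 + (uy/y)^2)
Relative uncertainties: ux/x = 2.87/80.8 = 0.03552
uy/y = 1.94/43.8 = 0.044292
z = 80.8 * 43.8 = 3539.0
uz = 3539.0 * sqrt(0.03552^2 + 0.044292^2) = 200.931

200.931


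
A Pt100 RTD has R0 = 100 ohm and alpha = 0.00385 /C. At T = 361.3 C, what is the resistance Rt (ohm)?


The RTD equation: Rt = R0 * (1 + alpha * T).
Rt = 100 * (1 + 0.00385 * 361.3)
Rt = 100 * (1 + 1.391005)
Rt = 100 * 2.391005
Rt = 239.1 ohm

239.1 ohm


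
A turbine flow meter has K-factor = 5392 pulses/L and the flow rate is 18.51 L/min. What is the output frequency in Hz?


Frequency = K * Q / 60 (converting L/min to L/s).
f = 5392 * 18.51 / 60
f = 99805.92 / 60
f = 1663.43 Hz

1663.43 Hz


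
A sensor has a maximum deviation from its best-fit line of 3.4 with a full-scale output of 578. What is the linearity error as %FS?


Linearity error = (max deviation / full scale) * 100%.
Linearity = (3.4 / 578) * 100
Linearity = 0.588 %FS

0.588 %FS


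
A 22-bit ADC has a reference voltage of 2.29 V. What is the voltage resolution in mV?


The resolution (LSB) of an ADC is Vref / 2^n.
LSB = 2.29 / 2^22
LSB = 2.29 / 4194304
LSB = 5.5e-07 V = 0.00054598 mV

0.00054598 mV


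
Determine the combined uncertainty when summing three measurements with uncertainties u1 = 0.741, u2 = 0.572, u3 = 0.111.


For a sum of independent quantities, uc = sqrt(u1^2 + u2^2 + u3^2).
uc = sqrt(0.741^2 + 0.572^2 + 0.111^2)
uc = sqrt(0.549081 + 0.327184 + 0.012321)
uc = 0.9426

0.9426


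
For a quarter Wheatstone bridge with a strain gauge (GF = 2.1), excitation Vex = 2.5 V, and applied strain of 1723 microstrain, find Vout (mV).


Quarter bridge output: Vout = (GF * epsilon * Vex) / 4.
Vout = (2.1 * 1723e-6 * 2.5) / 4
Vout = 0.00904575 / 4 V
Vout = 0.00226144 V = 2.2614 mV

2.2614 mV


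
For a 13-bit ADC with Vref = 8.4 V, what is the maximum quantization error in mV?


The maximum quantization error is +/- LSB/2.
LSB = Vref / 2^n = 8.4 / 8192 = 0.00102539 V
Max error = LSB / 2 = 0.00102539 / 2 = 0.0005127 V
Max error = 0.5127 mV

0.5127 mV


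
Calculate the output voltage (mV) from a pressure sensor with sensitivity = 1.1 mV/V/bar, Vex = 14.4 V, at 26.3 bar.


Output = sensitivity * Vex * P.
Vout = 1.1 * 14.4 * 26.3
Vout = 15.84 * 26.3
Vout = 416.59 mV

416.59 mV


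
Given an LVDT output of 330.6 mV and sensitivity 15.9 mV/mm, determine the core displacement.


Displacement = Vout / sensitivity.
d = 330.6 / 15.9
d = 20.792 mm

20.792 mm


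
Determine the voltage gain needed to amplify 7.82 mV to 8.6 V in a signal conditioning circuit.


Gain = Vout / Vin (converting to same units).
G = 8.6 V / 7.82 mV
G = 8600.0 mV / 7.82 mV
G = 1099.74

1099.74


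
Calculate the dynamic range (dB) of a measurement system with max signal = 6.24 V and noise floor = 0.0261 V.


Dynamic range = 20 * log10(Vmax / Vnoise).
DR = 20 * log10(6.24 / 0.0261)
DR = 20 * log10(239.08)
DR = 47.57 dB

47.57 dB


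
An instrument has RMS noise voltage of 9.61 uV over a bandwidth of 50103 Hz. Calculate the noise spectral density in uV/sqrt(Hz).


Noise spectral density = Vrms / sqrt(BW).
NSD = 9.61 / sqrt(50103)
NSD = 9.61 / 223.837
NSD = 0.0429 uV/sqrt(Hz)

0.0429 uV/sqrt(Hz)


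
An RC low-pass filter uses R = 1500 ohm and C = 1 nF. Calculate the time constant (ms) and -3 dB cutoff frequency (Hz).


Time constant: tau = R * C.
tau = 1500 * 1.00e-09 = 1.5e-06 s
tau = 0.0015 ms
Cutoff frequency: fc = 1 / (2*pi*R*C).
fc = 1 / (2*pi*1.5e-06) = 106103.3 Hz

tau = 0.0015 ms, fc = 106103.3 Hz


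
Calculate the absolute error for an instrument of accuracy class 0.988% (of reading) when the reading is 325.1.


Absolute error = (accuracy% / 100) * reading.
Error = (0.988 / 100) * 325.1
Error = 0.00988 * 325.1
Error = 3.212

3.212


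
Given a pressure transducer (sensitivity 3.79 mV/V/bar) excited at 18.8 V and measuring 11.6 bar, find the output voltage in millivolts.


Output = sensitivity * Vex * P.
Vout = 3.79 * 18.8 * 11.6
Vout = 71.252 * 11.6
Vout = 826.52 mV

826.52 mV


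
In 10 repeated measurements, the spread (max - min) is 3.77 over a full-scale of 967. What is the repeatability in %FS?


Repeatability = (spread / full scale) * 100%.
R = (3.77 / 967) * 100
R = 0.39 %FS

0.39 %FS


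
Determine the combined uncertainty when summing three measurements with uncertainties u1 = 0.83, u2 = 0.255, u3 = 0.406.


For a sum of independent quantities, uc = sqrt(u1^2 + u2^2 + u3^2).
uc = sqrt(0.83^2 + 0.255^2 + 0.406^2)
uc = sqrt(0.6889 + 0.065025 + 0.164836)
uc = 0.9585

0.9585


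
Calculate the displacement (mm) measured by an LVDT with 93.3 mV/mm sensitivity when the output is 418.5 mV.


Displacement = Vout / sensitivity.
d = 418.5 / 93.3
d = 4.486 mm

4.486 mm


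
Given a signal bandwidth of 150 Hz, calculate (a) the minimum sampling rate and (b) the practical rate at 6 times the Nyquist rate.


By Nyquist theorem, fs_min = 2 * fmax.
fs_min = 2 * 150 = 300 Hz
Practical rate = 6 * fs_min = 6 * 300 = 1800 Hz

fs_min = 300 Hz, fs_practical = 1800 Hz


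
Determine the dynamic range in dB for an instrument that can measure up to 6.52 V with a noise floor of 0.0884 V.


Dynamic range = 20 * log10(Vmax / Vnoise).
DR = 20 * log10(6.52 / 0.0884)
DR = 20 * log10(73.76)
DR = 37.36 dB

37.36 dB
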